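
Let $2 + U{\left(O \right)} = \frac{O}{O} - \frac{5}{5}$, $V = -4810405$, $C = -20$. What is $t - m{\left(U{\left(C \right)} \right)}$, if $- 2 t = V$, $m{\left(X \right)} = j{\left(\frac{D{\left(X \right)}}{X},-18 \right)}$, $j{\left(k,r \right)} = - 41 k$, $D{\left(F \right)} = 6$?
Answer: $\frac{4810159}{2} \approx 2.4051 \cdot 10^{6}$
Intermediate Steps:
$U{\left(O \right)} = -2$ ($U{\left(O \right)} = -2 + \left(\frac{O}{O} - \frac{5}{5}\right) = -2 + \left(1 - 1\right) = -2 + 0 = -2$)
$m{\left(X \right)} = - \frac{246}{X}$ ($m{\left(X \right)} = - 41 \frac{6}{X} = - \frac{246}{X}$)
$t = \frac{4810405}{2}$ ($t = \left(- \frac{1}{2}\right) \left(-4810405\right) = \frac{4810405}{2} \approx 2.4052 \cdot 10^{6}$)
$t - m{\left(U{\left(C \right)} \right)} = \frac{4810405}{2} - - \frac{246}{-2} = \frac{4810405}{2} - \left(-246\right) \left(- \frac{1}{2}\right) = \frac{4810405}{2} - 123 = \frac{4810159}{2}$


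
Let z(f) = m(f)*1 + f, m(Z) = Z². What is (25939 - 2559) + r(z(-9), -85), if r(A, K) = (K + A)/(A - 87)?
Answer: 350713/15 ≈ 23381.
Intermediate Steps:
z(f) = f + f² (z(f) = f²*1 + f = f² + f = f + f²)
r(A, K) = (A + K)/(-87 + A)
(25939 - 2559) + r(z(-9), -85) = (25939 - 2559) + (-9*(1 - 9) - 85)/(-87 - 9*(1 - 9)) = 23380 + (-9*(-8) - 85)/(-87 - 9*(-8)) = 23380 + (72 - 85)/(-87 + 72) = 23380 - 13/(-15) = 23380 - 1/15*(-13) = 23380 + 13/15 = 350713/15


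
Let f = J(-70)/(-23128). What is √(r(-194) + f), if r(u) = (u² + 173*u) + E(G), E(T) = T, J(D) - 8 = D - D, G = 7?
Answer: √696092030/413 ≈ 63.883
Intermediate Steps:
J(D) = 8 (J(D) = 8 + (D - D) = 8 + 0 = 8)
r(u) = 7 + u² + 173*u (r(u) = (u² + 173*u) + 7 = 7 + u² + 173*u)
f = -1/2891 (f = 8/(-23128) = 8*(-1/23128) = -1/2891 ≈ -0.00034590)
√(r(-194) + f) = √((7 + (-194)² + 173*(-194)) - 1/2891) = √((7 + 37636 - 33562) - 1/2891) = √(4081 - 1/2891) = √(11798170/2891) = √696092030/413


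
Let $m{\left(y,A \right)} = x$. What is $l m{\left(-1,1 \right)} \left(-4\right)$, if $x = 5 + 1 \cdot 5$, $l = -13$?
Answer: $520$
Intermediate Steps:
$x = 10$ ($x = 5 + 5 = 10$)
$m{\left(y,A \right)} = 10$
$l m{\left(-1,1 \right)} \left(-4\right) = \left(-13\right) 10 \left(-4\right) = \left(-130\right) \left(-4\right) = 520$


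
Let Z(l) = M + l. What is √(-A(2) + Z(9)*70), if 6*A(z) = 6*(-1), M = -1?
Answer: √561 ≈ 23.685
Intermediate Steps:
A(z) = -1 (A(z) = (6*(-1))/6 = (⅙)*(-6) = -1)
Z(l) = -1 + l
√(-A(2) + Z(9)*70) = √(-1*(-1) + (-1 + 9)*70) = √(1 + 8*70) = √(1 + 560) = √561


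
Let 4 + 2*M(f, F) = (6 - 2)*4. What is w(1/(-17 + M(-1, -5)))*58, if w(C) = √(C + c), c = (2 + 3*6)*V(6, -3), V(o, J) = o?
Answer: 58*√14509/11 ≈ 635.12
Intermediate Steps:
M(f, F) = 6 (M(f, F) = -2 + ((6 - 2)*4)/2 = -2 + (4*4)/2 = -2 + (½)*16 = -2 + 8 = 6)
c = 120 (c = (2 + 3*6)*6 = (2 + 18)*6 = 20*6 = 120)
w(C) = √(120 + C) (w(C) = √(C + 120) = √(120 + C))
w(1/(-17 + M(-1, -5)))*58 = √(120 + 1/(-17 + 6))*58 = √(120 + 1/(-11))*58 = √(120 - 1/11)*58 = √(1319/11)*58 = (√14509/11)*58 = 58*√14509/11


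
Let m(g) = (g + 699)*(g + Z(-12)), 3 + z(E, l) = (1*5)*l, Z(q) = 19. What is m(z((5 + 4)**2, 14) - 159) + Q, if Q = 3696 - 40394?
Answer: -81009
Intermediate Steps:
Q = -36698
z(E, l) = -3 + 5*l (z(E, l) = -3 + (1*5)*l = -3 + 5*l)
m(g) = (19 + g)*(699 + g) (m(g) = (g + 699)*(g + 19) = (699 + g)*(19 + g) = (19 + g)*(699 + g))
m(z((5 + 4)**2, 14) - 159) + Q = (13281 + ((-3 + 5*14) - 159)**2 + 718*((-3 + 5*14) - 159)) - 36698 = (13281 + ((-3 + 70) - 159)**2 + 718*((-3 + 70) - 159)) - 36698 = (13281 + (67 - 159)**2 + 718*(67 - 159)) - 36698 = (13281 + (-92)**2 + 718*(-92)) - 36698 = (13281 + 8464 - 66056) - 36698 = -44311 - 36698 = -81009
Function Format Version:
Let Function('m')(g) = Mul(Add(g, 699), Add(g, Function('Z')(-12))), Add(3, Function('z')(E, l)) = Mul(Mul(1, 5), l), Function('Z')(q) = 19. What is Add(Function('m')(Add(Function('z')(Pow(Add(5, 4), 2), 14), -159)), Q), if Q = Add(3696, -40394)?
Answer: -81009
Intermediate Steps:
Q = -36698
Function('z')(E, l) = Add(-3, Mul(5, l)) (Function('z')(E, l) = Add(-3, Mul(Mul(1, 5), l)) = Add(-3, Mul(5, l)))
Function('m')(g) = Mul(Add(19, g), Add(699, g)) (Function('m')(g) = Mul(Add(g, 699), Add(g, 19)) = Mul(Add(699, g), Add(19, g)) = Mul(Add(19, g), Add(699, g)))
Add(Function('m')(Add(Function('z')(Pow(Add(5, 4), 2), 14), -159)), Q) = Add(Add(13281, Pow(Add(Add(-3, Mul(5, 14)), -159), 2), Mul(718, Add(Add(-3, Mul(5, 14)), -159))), -36698) = Add(Add(13281, Pow(Add(Add(-3, 70), -159), 2), Mul(718, Add(Add(-3, 70), -159))), -36698) = Add(Add(13281, Pow(Add(67, -159), 2), Mul(718, Add(67, -159))), -36698) = Add(Add(13281, Pow(-92, 2), Mul(718, -92)), -36698) = Add(Add(13281, 8464, -66056), -36698) = Add(-44311, -36698) = -81009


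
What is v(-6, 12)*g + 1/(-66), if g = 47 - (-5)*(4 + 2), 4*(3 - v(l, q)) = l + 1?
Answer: 43195/132 ≈ 327.23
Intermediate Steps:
v(l, q) = 11/4 - l/4 (v(l, q) = 3 - (l + 1)/4 = 3 - (1 + l)/4 = 3 + (-¼ - l/4) = 11/4 - l/4)
g = 77 (g = 47 - (-5)*6 = 47 - 1*(-30) = 47 + 30 = 77)
v(-6, 12)*g + 1/(-66) = (11/4 - ¼*(-6))*77 + 1/(-66) = (11/4 + 3/2)*77 - 1/66 = (17/4)*77 - 1/66 = 1309/4 - 1/66 = 43195/132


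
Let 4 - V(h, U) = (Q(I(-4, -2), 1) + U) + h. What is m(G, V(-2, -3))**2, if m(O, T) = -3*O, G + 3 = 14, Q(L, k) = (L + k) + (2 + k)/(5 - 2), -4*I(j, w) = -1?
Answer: 1089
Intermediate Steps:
I(j, w) = 1/4 (I(j, w) = -1/4*(-1) = 1/4)
Q(L, k) = 2/3 + L + 4*k/3 (Q(L, k) = (L + k) + (2 + k)/3 = (L + k) + (2 + k)*(1/3) = (L + k) + (2/3 + k/3) = 2/3 + L + 4*k/3)
V(h, U) = 7/4 - U - h (V(h, U) = 4 - (((2/3 + 1/4 + (4/3)*1) + U) + h) = 4 - (((2/3 + 1/4 + 4/3) + U) + h) = 4 - ((9/4 + U) + h) = 4 - (9/4 + U + h) = 4 + (-9/4 - U - h) = 7/4 - U - h)
G = 11 (G = -3 + 14 = 11)
m(G, V(-2, -3))**2 = (-3*11)**2 = (-33)**2 = 1089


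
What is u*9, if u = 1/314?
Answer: 9/314 ≈ 0.028662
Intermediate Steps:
u = 1/314 ≈ 0.0031847
u*9 = (1/314)*9 = 9/314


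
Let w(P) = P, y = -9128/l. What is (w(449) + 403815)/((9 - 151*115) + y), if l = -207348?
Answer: -10477916484/449840345 ≈ -23.293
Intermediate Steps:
y = 2282/51837 (y = -9128/(-207348) = -9128*(-1/207348) = 2282/51837 ≈ 0.044023)
(w(449) + 403815)/((9 - 151*115) + y) = (449 + 403815)/((9 - 151*115) + 2282/51837) = 404264/((9 - 17365) + 2282/51837) = 404264/(-17356 + 2282/51837) = 404264/(-899680690/51837) = 404264*(-51837/899680690) = -10477916484/449840345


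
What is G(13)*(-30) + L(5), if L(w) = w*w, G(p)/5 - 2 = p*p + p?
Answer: -27575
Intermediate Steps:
G(p) = 10 + 5*p + 5*p² (G(p) = 10 + 5*(p*p + p) = 10 + 5*(p² + p) = 10 + 5*(p + p²) = 10 + (5*p + 5*p²) = 10 + 5*p + 5*p²)
L(w) = w²
G(13)*(-30) + L(5) = (10 + 5*13 + 5*13²)*(-30) + 5² = (10 + 65 + 5*169)*(-30) + 25 = (10 + 65 + 845)*(-30) + 25 = 920*(-30) + 25 = -27600 + 25 = -27575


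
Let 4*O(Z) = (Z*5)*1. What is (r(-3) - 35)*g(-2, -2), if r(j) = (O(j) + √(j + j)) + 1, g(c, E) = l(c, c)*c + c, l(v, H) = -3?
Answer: -151 + 4*I*√6 ≈ -151.0 + 9.798*I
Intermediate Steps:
O(Z) = 5*Z/4 (O(Z) = ((Z*5)*1)/4 = ((5*Z)*1)/4 = (5*Z)/4 = 5*Z/4)
g(c, E) = -2*c (g(c, E) = -3*c + c = -2*c)
r(j) = 1 + 5*j/4 + √2*√j (r(j) = (5*j/4 + √(j + j)) + 1 = (5*j/4 + √(2*j)) + 1 = (5*j/4 + √2*√j) + 1 = 1 + 5*j/4 + √2*√j)
(r(-3) - 35)*g(-2, -2) = ((1 + (5/4)*(-3) + √2*√(-3)) - 35)*(-2*(-2)) = ((1 - 15/4 + √2*(I*√3)) - 35)*4 = ((1 - 15/4 + I*√6) - 35)*4 = ((-11/4 + I*√6) - 35)*4 = (-151/4 + I*√6)*4 = -151 + 4*I*√6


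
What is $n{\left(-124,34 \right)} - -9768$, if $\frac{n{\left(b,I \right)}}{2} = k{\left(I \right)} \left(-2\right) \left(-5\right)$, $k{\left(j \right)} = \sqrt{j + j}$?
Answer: $9768 + 40 \sqrt{17} \approx 9932.9$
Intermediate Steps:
$k{\left(j \right)} = \sqrt{2} \sqrt{j}$ ($k{\left(j \right)} = \sqrt{2 j} = \sqrt{2} \sqrt{j}$)
$n{\left(b,I \right)} = 20 \sqrt{2} \sqrt{I}$ ($n{\left(b,I \right)} = 2 \sqrt{2} \sqrt{I} \left(-2\right) \left(-5\right) = 2 - 2 \sqrt{2} \sqrt{I} \left(-5\right) = 2 \cdot 10 \sqrt{2} \sqrt{I} = 20 \sqrt{2} \sqrt{I}$)
$n{\left(-124,34 \right)} - -9768 = 20 \sqrt{2} \sqrt{34} - -9768 = 40 \sqrt{17} + 9768 = 9768 + 40 \sqrt{17}$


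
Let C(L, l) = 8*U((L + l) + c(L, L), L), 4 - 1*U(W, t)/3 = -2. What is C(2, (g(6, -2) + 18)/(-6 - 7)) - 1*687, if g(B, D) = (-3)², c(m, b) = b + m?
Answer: -543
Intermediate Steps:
U(W, t) = 18 (U(W, t) = 12 - 3*(-2) = 12 + 6 = 18)
g(B, D) = 9
C(L, l) = 144 (C(L, l) = 8*18 = 144)
C(2, (g(6, -2) + 18)/(-6 - 7)) - 1*687 = 144 - 1*687 = 144 - 687 = -543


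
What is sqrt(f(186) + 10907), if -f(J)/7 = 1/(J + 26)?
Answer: sqrt(122550681)/106 ≈ 104.44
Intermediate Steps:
f(J) = -7/(26 + J) (f(J) = -7/(J + 26) = -7/(26 + J))
sqrt(f(186) + 10907) = sqrt(-7/(26 + 186) + 10907) = sqrt(-7/212 + 10907) = sqrt(2312277/212) = sqrt(122550681)/106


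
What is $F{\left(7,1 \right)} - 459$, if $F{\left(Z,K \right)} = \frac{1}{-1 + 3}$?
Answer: $- \frac{917}{2} \approx -458.5$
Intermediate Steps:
$F{\left(Z,K \right)} = \frac{1}{2}$
$F{\left(7,1 \right)} - 459 = \frac{1}{2} - 459 = - \frac{917}{2}$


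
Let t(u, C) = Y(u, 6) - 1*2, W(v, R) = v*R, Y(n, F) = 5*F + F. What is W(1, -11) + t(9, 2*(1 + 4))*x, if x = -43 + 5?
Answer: -1303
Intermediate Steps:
x = -38
Y(n, F) = 6*F
W(v, R) = R*v
t(u, C) = 34 (t(u, C) = 6*6 - 1*2 = 36 - 2 = 34)
W(1, -11) + t(9, 2*(1 + 4))*x = -11*1 + 34*(-38) = -11 - 1292 = -1303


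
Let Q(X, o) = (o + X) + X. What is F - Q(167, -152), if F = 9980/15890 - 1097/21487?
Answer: -6194296533/34142843 ≈ -181.42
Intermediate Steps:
Q(X, o) = o + 2*X (Q(X, o) = (X + o) + X = o + 2*X)
F = 19700893/34142843 (F = 9980*(1/15890) - 1097*1/21487 = 998/1589 - 1097/21487 = 19700893/34142843 ≈ 0.57701)
F - Q(167, -152) = 19700893/34142843 - (-152 + 2*167) = 19700893/34142843 - (-152 + 334) = 19700893/34142843 - 1*182 = 19700893/34142843 - 182 = -6194296533/34142843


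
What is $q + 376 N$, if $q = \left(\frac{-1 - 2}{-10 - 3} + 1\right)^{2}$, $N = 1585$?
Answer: $\frac{100717496}{169} \approx 5.9596 \cdot 10^{5}$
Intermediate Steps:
$q = \frac{256}{169}$ ($q = \left(- \frac{3}{-13} + 1\right)^{2} = \left(\left(-3\right) \left(- \frac{1}{13}\right) + 1\right)^{2} = \left(\frac{3}{13} + 1\right)^{2} = \left(\frac{16}{13}\right)^{2} = \frac{256}{169} \approx 1.5148$)
$q + 376 N = \frac{256}{169} + 376 \cdot 1585 = \frac{256}{169} + 595960 = \frac{100717496}{169}$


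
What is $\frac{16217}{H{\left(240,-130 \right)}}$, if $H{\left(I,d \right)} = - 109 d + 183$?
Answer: $\frac{16217}{14353} \approx 1.1299$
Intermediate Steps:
$H{\left(I,d \right)} = 183 - 109 d$
$\frac{16217}{H{\left(240,-130 \right)}} = \frac{16217}{183 - -14170} = \frac{16217}{183 + 14170} = \frac{16217}{14353}$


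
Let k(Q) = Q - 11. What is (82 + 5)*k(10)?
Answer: -87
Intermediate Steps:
k(Q) = -11 + Q
(82 + 5)*k(10) = (82 + 5)*(-11 + 10) = 87*(-1) = -87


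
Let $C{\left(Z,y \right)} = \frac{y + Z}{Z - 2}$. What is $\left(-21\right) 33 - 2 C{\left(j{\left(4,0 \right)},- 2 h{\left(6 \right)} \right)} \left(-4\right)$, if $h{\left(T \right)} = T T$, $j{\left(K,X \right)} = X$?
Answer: $-199584$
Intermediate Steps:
$h{\left(T \right)} = T^{2}$
$C{\left(Z,y \right)} = \frac{Z + y}{-2 + Z}$
$\left(-21\right) 33 - 2 C{\left(j{\left(4,0 \right)},- 2 h{\left(6 \right)} \right)} \left(-4\right) = \left(-21\right) 33 - 2 \frac{0 - 2 \cdot 6^{2}}{-2 + 0} \left(-4\right) = - 693 - 2 \frac{0 - 72}{-2} \left(-4\right) = - 693 - 2 \left(- \frac{0 - 72}{2}\right) \left(-4\right) = - 693 - 2 \left(\left(- \frac{1}{2}\right) \left(-72\right)\right) \left(-4\right) = - 693 \left(-2\right) 36 \left(-4\right) = - 693 \left(\left(-72\right) \left(-4\right)\right) = \left(-693\right) 288 = -199584$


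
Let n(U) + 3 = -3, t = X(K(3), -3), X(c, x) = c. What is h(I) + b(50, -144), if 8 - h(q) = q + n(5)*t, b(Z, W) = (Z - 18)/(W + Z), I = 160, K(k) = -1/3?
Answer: -7254/47 ≈ -154.34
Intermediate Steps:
K(k) = -1/3 (K(k) = -1*1/3 = -1/3)
t = -1/3 ≈ -0.33333
n(U) = -6 (n(U) = -3 - 3 = -6)
b(Z, W) = (-18 + Z)/(W + Z)
h(q) = 6 - q (h(q) = 8 - (q - 6*(-1/3)) = 8 - (q + 2) = 8 - (2 + q) = 8 + (-2 - q) = 6 - q)
h(I) + b(50, -144) = (6 - 1*160) + (-18 + 50)/(-144 + 50) = (6 - 160) + 32/(-94) = -154 - 1/94*32 = -154 - 16/47 = -7254/47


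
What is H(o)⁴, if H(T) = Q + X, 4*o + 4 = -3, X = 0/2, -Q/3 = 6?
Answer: 104976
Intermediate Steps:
Q = -18 (Q = -3*6 = -18)
X = 0 (X = 0*(½) = 0)
o = -7/4 (o = -1 + (¼)*(-3) = -1 - ¾ = -7/4 ≈ -1.7500)
H(T) = -18 (H(T) = -18 + 0 = -18)
H(o)⁴ = (-18)⁴ = 104976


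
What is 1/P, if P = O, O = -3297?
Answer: -1/3297 ≈ -0.00030331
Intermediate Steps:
P = -3297
1/P = 1/(-3297) = -1/3297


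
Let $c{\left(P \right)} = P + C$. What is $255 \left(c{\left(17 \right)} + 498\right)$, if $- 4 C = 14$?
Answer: $\frac{260865}{2} \approx 1.3043 \cdot 10^{5}$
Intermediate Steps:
$C = - \frac{7}{2}$ ($C = \left(- \frac{1}{4}\right) 14 = - \frac{7}{2} \approx -3.5$)
$c{\left(P \right)} = - \frac{7}{2} + P$ ($c{\left(P \right)} = P - \frac{7}{2} = - \frac{7}{2} + P$)
$255 \left(c{\left(17 \right)} + 498\right) = 255 \left(\left(- \frac{7}{2} + 17\right) + 498\right) = 255 \left(\frac{27}{2} + 498\right) = 255 \cdot \frac{1023}{2} = \frac{260865}{2}$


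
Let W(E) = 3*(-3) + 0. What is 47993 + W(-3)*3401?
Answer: 17384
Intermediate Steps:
W(E) = -9 (W(E) = -9 + 0 = -9)
47993 + W(-3)*3401 = 47993 - 9*3401 = 47993 - 30609 = 17384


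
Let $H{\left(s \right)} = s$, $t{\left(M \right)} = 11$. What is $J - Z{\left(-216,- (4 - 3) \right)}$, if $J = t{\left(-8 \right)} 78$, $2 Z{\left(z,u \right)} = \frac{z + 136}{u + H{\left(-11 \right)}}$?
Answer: $\frac{2564}{3} \approx 854.67$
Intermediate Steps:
$Z{\left(z,u \right)} = \frac{136 + z}{2 \left(-11 + u\right)}$ ($Z{\left(z,u \right)} = \frac{\left(z + 136\right) \frac{1}{u - 11}}{2} = \frac{\left(136 + z\right) \frac{1}{-11 + u}}{2} = \frac{\frac{1}{-11 + u} \left(136 + z\right)}{2} = \frac{136 + z}{2 \left(-11 + u\right)}$)
$J = 858$ ($J = 11 \cdot 78 = 858$)
$J - Z{\left(-216,- (4 - 3) \right)} = 858 - \frac{136 - 216}{2 \left(-11 - \left(4 - 3\right)\right)} = 858 - \frac{1}{2} \frac{1}{-11 - 1} \left(-80\right) = 858 - \frac{1}{2} \frac{1}{-12} \left(-80\right) = 858 - \frac{1}{2} \left(- \frac{1}{12}\right) \left(-80\right) = 858 - \frac{10}{3} = \frac{2564}{3}$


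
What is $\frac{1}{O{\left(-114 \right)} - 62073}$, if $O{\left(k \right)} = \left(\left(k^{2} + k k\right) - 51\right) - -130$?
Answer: $- \frac{1}{36002} \approx -2.7776 \cdot 10^{-5}$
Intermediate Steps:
$O{\left(k \right)} = 79 + 2 k^{2}$ ($O{\left(k \right)} = \left(\left(k^{2} + k^{2}\right) - 51\right) + 130 = \left(2 k^{2} - 51\right) + 130 = \left(-51 + 2 k^{2}\right) + 130 = 79 + 2 k^{2}$)
$\frac{1}{O{\left(-114 \right)} - 62073} = \frac{1}{\left(79 + 2 \left(-114\right)^{2}\right) - 62073} = \frac{1}{\left(79 + 2 \cdot 12996\right) - 62073} = \frac{1}{\left(79 + 25992\right) - 62073} = \frac{1}{26071 - 62073} = \frac{1}{-36002} = - \frac{1}{36002}$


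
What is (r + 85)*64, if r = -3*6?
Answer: 4288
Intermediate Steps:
r = -18
(r + 85)*64 = (-18 + 85)*64 = 67*64 = 4288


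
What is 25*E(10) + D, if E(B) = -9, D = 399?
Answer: 174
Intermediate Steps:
25*E(10) + D = 25*(-9) + 399 = -225 + 399 = 174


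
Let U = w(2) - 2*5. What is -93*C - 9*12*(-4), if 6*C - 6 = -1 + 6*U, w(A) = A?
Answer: 2197/2 ≈ 1098.5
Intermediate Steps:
U = -8 (U = 2 - 2*5 = 2 - 10 = -8)
C = -43/6 (C = 1 + (-1 + 6*(-8))/6 = 1 + (-1 - 48)/6 = 1 + (1/6)*(-49) = 1 - 49/6 = -43/6 ≈ -7.1667)
-93*C - 9*12*(-4) = -93*(-43/6) - 9*12*(-4) = 1333/2 - 108*(-4) = 1333/2 + 432 = 2197/2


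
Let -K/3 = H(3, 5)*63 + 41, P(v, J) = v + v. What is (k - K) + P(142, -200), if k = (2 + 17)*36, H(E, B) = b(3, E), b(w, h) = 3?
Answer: 1658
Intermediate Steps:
H(E, B) = 3
P(v, J) = 2*v
K = -690 (K = -3*(3*63 + 41) = -3*(189 + 41) = -3*230 = -690)
k = 684 (k = 19*36 = 684)
(k - K) + P(142, -200) = (684 - 1*(-690)) + 2*142 = (684 + 690) + 284 = 1374 + 284 = 1658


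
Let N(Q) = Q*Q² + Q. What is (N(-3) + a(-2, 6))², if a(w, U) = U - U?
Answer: 900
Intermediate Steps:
a(w, U) = 0
N(Q) = Q + Q³ (N(Q) = Q³ + Q = Q + Q³)
(N(-3) + a(-2, 6))² = ((-3 + (-3)³) + 0)² = ((-3 - 27) + 0)² = (-30 + 0)² = (-30)² = 900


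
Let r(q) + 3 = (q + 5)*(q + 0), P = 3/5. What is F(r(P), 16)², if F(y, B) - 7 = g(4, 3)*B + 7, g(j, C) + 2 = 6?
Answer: 6084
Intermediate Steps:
g(j, C) = 4 (g(j, C) = -2 + 6 = 4)
P = ⅗ (P = 3*(⅕) = ⅗ ≈ 0.60000)
r(q) = -3 + q*(5 + q) (r(q) = -3 + (q + 5)*(q + 0) = -3 + (5 + q)*q = -3 + q*(5 + q))
F(y, B) = 14 + 4*B (F(y, B) = 7 + (4*B + 7) = 7 + (7 + 4*B) = 14 + 4*B)
F(r(P), 16)² = (14 + 4*16)² = (14 + 64)² = 78² = 6084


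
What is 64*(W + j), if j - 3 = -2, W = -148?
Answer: -9408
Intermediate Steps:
j = 1 (j = 3 - 2 = 1)
64*(W + j) = 64*(-148 + 1) = 64*(-147) = -9408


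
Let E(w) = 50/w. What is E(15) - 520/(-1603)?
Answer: 17590/4809 ≈ 3.6577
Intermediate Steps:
E(15) - 520/(-1603) = 50/15 - 520/(-1603) = 50*(1/15) - 520*(-1/1603) = 10/3 + 520/1603 = 17590/4809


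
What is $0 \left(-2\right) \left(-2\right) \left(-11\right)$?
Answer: $0$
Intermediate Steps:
$0 \left(-2\right) \left(-2\right) \left(-11\right) = 0 \left(-2\right) \left(-11\right) = 0 \left(-11\right) = 0$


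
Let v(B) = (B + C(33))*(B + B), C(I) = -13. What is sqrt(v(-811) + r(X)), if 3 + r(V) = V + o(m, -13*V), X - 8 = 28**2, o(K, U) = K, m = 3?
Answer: 2*sqrt(334330) ≈ 1156.4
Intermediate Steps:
X = 792 (X = 8 + 28**2 = 8 + 784 = 792)
r(V) = V (r(V) = -3 + (V + 3) = -3 + (3 + V) = V)
v(B) = 2*B*(-13 + B) (v(B) = (B - 13)*(B + B) = (-13 + B)*(2*B) = 2*B*(-13 + B))
sqrt(v(-811) + r(X)) = sqrt(2*(-811)*(-13 - 811) + 792) = sqrt(2*(-811)*(-824) + 792) = sqrt(1336528 + 792) = sqrt(1337320) = 2*sqrt(334330)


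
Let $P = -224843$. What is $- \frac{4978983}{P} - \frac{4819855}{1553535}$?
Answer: $\frac{1330262739428}{69860294001} \approx 19.042$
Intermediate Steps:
$- \frac{4978983}{P} - \frac{4819855}{1553535} = - \frac{4978983}{-224843} - \frac{4819855}{1553535} = \left(-4978983\right) \left(- \frac{1}{224843}\right) - \frac{963971}{310707} = \frac{4978983}{224843} - \frac{963971}{310707} = \frac{1330262739428}{69860294001}$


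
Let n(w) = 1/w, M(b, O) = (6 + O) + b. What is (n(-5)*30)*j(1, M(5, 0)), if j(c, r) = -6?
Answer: 36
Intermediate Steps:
M(b, O) = 6 + O + b
(n(-5)*30)*j(1, M(5, 0)) = (30/(-5))*(-6) = -⅕*30*(-6) = -6*(-6) = 36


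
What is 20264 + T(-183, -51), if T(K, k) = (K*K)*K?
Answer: -6108223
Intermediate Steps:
T(K, k) = K³ (T(K, k) = K²*K = K³)
20264 + T(-183, -51) = 20264 + (-183)³ = 20264 - 6128487 = -6108223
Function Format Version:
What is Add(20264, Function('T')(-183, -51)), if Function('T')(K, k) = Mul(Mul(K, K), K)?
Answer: -6108223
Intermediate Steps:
Function('T')(K, k) = Pow(K, 3) (Function('T')(K, k) = Mul(Pow(K, 2), K) = Pow(K, 3))
Add(20264, Function('T')(-183, -51)) = Add(20264, Pow(-183, 3)) = Add(20264, -6128487) = -6108223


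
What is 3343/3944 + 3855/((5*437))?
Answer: 4501715/1723528 ≈ 2.6119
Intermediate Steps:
3343/3944 + 3855/((5*437)) = 3343*(1/3944) + 3855/2185 = 3343/3944 + 3855*(1/2185) = 3343/3944 + 771/437 = 4501715/1723528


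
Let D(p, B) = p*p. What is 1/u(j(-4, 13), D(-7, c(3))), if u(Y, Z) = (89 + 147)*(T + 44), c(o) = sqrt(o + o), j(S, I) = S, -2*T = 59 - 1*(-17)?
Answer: 1/1416 ≈ 0.00070621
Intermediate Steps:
T = -38 (T = -(59 - 1*(-17))/2 = -(59 + 17)/2 = -1/2*76 = -38)
c(o) = sqrt(2)*sqrt(o) (c(o) = sqrt(2*o) = sqrt(2)*sqrt(o))
D(p, B) = p**2
u(Y, Z) = 1416 (u(Y, Z) = (89 + 147)*(-38 + 44) = 236*6 = 1416)
1/u(j(-4, 13), D(-7, c(3))) = 1/1416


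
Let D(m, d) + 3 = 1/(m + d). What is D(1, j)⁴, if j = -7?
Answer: 130321/1296 ≈ 100.56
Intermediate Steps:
D(m, d) = -3 + 1/(d + m) (D(m, d) = -3 + 1/(m + d) = -3 + 1/(d + m))
D(1, j)⁴ = ((1 - 3*(-7) - 3*1)/(-7 + 1))⁴ = ((1 + 21 - 3)/(-6))⁴ = (-⅙*19)⁴ = (-19/6)⁴ = 130321/1296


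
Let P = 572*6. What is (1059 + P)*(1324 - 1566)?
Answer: -1086822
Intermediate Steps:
P = 3432
(1059 + P)*(1324 - 1566) = (1059 + 3432)*(1324 - 1566) = 4491*(-242) = -1086822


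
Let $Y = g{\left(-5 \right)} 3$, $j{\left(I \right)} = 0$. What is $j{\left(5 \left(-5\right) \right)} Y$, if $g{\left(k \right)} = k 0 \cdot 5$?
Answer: $0$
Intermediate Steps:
$g{\left(k \right)} = 0$ ($g{\left(k \right)} = 0 \cdot 5 = 0$)
$Y = 0$ ($Y = 0 \cdot 3 = 0$)
$j{\left(5 \left(-5\right) \right)} Y = 0 \cdot 0 = 0$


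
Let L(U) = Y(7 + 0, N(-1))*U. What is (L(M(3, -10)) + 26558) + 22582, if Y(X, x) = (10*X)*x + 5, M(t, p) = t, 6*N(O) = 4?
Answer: 49295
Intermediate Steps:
N(O) = ⅔ (N(O) = (⅙)*4 = ⅔)
Y(X, x) = 5 + 10*X*x (Y(X, x) = 10*X*x + 5 = 5 + 10*X*x)
L(U) = 155*U/3 (L(U) = (5 + 10*(7 + 0)*(⅔))*U = (5 + 10*7*(⅔))*U = (5 + 140/3)*U = 155*U/3)
(L(M(3, -10)) + 26558) + 22582 = ((155/3)*3 + 26558) + 22582 = (155 + 26558) + 22582 = 26713 + 22582 = 49295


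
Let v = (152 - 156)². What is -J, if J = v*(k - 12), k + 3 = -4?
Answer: 304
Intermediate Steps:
k = -7 (k = -3 - 4 = -7)
v = 16 (v = (-4)² = 16)
J = -304 (J = 16*(-7 - 12) = 16*(-19) = -304)
-J = -1*(-304) = 304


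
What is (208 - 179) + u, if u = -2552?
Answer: -2523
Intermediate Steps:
(208 - 179) + u = (208 - 179) - 2552 = 29 - 2552 = -2523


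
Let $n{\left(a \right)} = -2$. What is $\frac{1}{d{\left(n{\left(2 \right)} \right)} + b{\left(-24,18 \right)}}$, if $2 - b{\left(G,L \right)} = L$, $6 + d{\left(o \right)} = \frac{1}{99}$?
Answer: $- \frac{99}{2177} \approx -0.045475$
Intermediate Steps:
$d{\left(o \right)} = - \frac{593}{99}$ ($d{\left(o \right)} = -6 + \frac{1}{99} = - \frac{593}{99}$)
$b{\left(G,L \right)} = 2 - L$
$\frac{1}{d{\left(n{\left(2 \right)} \right)} + b{\left(-24,18 \right)}} = \frac{1}{- \frac{593}{99} + \left(2 - 18\right)} = \frac{1}{- \frac{593}{99} - 16} = \frac{1}{- \frac{2177}{99}} = - \frac{99}{2177}$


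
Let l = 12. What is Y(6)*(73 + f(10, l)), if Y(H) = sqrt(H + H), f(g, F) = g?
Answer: 166*sqrt(3) ≈ 287.52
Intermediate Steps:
Y(H) = sqrt(2)*sqrt(H) (Y(H) = sqrt(2*H) = sqrt(2)*sqrt(H))
Y(6)*(73 + f(10, l)) = (sqrt(2)*sqrt(6))*(73 + 10) = (2*sqrt(3))*83 = 166*sqrt(3)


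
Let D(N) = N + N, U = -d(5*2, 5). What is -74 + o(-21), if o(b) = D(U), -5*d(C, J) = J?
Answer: -72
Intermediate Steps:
d(C, J) = -J/5
U = 1 (U = -(-1)*5/5 = -1*(-1) = 1)
D(N) = 2*N
o(b) = 2 (o(b) = 2*1 = 2)
-74 + o(-21) = -74 + 2 = -72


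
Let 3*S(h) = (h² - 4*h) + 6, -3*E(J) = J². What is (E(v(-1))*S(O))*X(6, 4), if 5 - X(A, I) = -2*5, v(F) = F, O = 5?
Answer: -55/3 ≈ -18.333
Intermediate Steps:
X(A, I) = 15 (X(A, I) = 5 - (-2)*5 = 5 - 1*(-10) = 5 + 10 = 15)
E(J) = -J²/3
S(h) = 2 - 4*h/3 + h²/3 (S(h) = ((h² - 4*h) + 6)/3 = (6 + h² - 4*h)/3 = 2 - 4*h/3 + h²/3)
(E(v(-1))*S(O))*X(6, 4) = ((-⅓*(-1)²)*(2 - 4/3*5 + (⅓)*5²))*15 = ((-⅓*1)*(2 - 20/3 + (⅓)*25))*15 = -(2 - 20/3 + 25/3)/3*15 = -⅓*11/3*15 = -11/9*15 = -55/3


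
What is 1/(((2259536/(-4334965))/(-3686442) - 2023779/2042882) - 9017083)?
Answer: -16323237025761767730/147187999260563042956359649 ≈ -1.1090e-7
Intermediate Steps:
1/(((2259536/(-4334965))/(-3686442) - 2023779/2042882) - 9017083) = 1/(((2259536*(-1/4334965))*(-1/3686442) - 2023779*1/2042882) - 9017083) = 1/((-2259536/4334965*(-1/3686442) - 2023779/2042882) - 9017083) = 1/((1129768/7990298522265 - 2023779/2042882) - 9017083) = 1/(-16170596045108228059/16323237025761767730 - 9017083) = 1/(-147187999260563042956359649/16323237025761767730) = -16323237025761767730/147187999260563042956359649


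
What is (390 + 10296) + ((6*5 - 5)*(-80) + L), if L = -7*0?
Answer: 8686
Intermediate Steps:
L = 0
(390 + 10296) + ((6*5 - 5)*(-80) + L) = (390 + 10296) + ((6*5 - 5)*(-80) + 0) = 10686 + ((30 - 5)*(-80) + 0) = 10686 + (25*(-80) + 0) = 10686 + (-2000 + 0) = 10686 - 2000 = 8686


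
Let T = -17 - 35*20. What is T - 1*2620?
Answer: -3337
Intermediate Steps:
T = -717 (T = -17 - 700 = -717)
T - 1*2620 = -717 - 1*2620 = -717 - 2620 = -3337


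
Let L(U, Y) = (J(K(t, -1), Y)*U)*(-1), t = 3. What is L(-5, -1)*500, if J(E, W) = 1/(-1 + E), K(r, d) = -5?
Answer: -1250/3 ≈ -416.67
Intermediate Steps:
L(U, Y) = U/6 (L(U, Y) = (U/(-1 - 5))*(-1) = (U/(-6))*(-1) = -U/6*(-1) = U/6)
L(-5, -1)*500 = ((⅙)*(-5))*500 = -⅚*500 = -1250/3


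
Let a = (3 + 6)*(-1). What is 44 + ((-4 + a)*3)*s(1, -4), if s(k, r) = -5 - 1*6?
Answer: 473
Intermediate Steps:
s(k, r) = -11 (s(k, r) = -5 - 6 = -11)
a = -9 (a = 9*(-1) = -9)
44 + ((-4 + a)*3)*s(1, -4) = 44 + ((-4 - 9)*3)*(-11) = 44 - 13*3*(-11) = 44 - 39*(-11) = 44 + 429 = 473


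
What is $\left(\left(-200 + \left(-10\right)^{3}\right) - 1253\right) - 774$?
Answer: $-3227$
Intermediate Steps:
$\left(\left(-200 + \left(-10\right)^{3}\right) - 1253\right) - 774 = \left(\left(-200 - 1000\right) - 1253\right) - 774 = \left(-1200 - 1253\right) - 774 = -2453 - 774 = -3227$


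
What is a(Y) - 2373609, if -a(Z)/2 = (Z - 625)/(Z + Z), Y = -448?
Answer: -1063377905/448 ≈ -2.3736e+6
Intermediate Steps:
a(Z) = -(-625 + Z)/Z (a(Z) = -2*(Z - 625)/(Z + Z) = -2*(-625 + Z)/(2*Z) = -2*(-625 + Z)*1/(2*Z) = -(-625 + Z)/Z)
a(Y) - 2373609 = (625 - 1*(-448))/(-448) - 2373609 = -(625 + 448)/448 - 2373609 = -1/448*1073 - 2373609 = -1073/448 - 2373609 = -1063377905/448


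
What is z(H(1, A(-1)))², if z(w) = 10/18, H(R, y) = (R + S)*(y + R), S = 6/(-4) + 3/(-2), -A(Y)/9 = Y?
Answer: 25/81 ≈ 0.30864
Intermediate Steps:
A(Y) = -9*Y
S = -3 (S = 6*(-¼) + 3*(-½) = -3/2 - 3/2 = -3)
H(R, y) = (-3 + R)*(R + y) (H(R, y) = (R - 3)*(y + R) = (-3 + R)*(R + y))
z(w) = 5/9 (z(w) = 10*(1/18) = 5/9)
z(H(1, A(-1)))² = (5/9)² = 25/81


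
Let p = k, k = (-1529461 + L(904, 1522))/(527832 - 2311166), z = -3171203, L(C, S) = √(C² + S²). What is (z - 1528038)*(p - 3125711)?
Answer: 206255429111939379/14042 + 23496205*√31337/891667 ≈ 1.4688e+13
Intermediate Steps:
k = 12043/14042 - 5*√31337/891667 (k = (-1529461 + √(904² + 1522²))/(527832 - 2311166) = (-1529461 + √(817216 + 2316484))/(-1783334) = (-1529461 + √3133700)*(-1/1783334) = (-1529461 + 10*√31337)*(-1/1783334) = 12043/14042 - 5*√31337/891667 ≈ 0.85665)
p = 12043/14042 - 5*√31337/891667 ≈ 0.85665
(z - 1528038)*(p - 3125711) = (-3171203 - 1528038)*((12043/14042 - 5*√31337/891667) - 3125711) = -4699241*(-43891221819/14042 - 5*√31337/891667) = 206255429111939379/14042 + 23496205*√31337/891667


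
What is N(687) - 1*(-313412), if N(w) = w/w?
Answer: 313413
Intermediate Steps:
N(w) = 1
N(687) - 1*(-313412) = 1 - 1*(-313412) = 1 + 313412 = 313413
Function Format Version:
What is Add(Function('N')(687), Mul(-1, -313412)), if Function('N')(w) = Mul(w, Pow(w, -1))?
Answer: 313413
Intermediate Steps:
Function('N')(w) = 1
Add(Function('N')(687), Mul(-1, -313412)) = Add(1, Mul(-1, -313412)) = Add(1, 313412) = 313413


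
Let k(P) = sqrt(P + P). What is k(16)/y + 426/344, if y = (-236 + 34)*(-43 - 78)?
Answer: 213/172 + 2*sqrt(2)/12221 ≈ 1.2386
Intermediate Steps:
k(P) = sqrt(2)*sqrt(P) (k(P) = sqrt(2*P) = sqrt(2)*sqrt(P))
y = 24442 (y = -202*(-121) = 24442)
k(16)/y + 426/344 = (sqrt(2)*sqrt(16))/24442 + 426/344 = (sqrt(2)*4)*(1/24442) + 426*(1/344) = (4*sqrt(2))*(1/24442) + 213/172 = 2*sqrt(2)/12221 + 213/172 = 213/172 + 2*sqrt(2)/12221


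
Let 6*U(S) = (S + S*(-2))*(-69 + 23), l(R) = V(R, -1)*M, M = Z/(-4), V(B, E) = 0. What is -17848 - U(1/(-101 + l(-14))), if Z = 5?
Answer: -5407921/303 ≈ -17848.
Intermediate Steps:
M = -5/4 (M = 5/(-4) = 5*(-¼) = -5/4 ≈ -1.2500)
l(R) = 0 (l(R) = 0*(-5/4) = 0)
U(S) = 23*S/3 (U(S) = ((S + S*(-2))*(-69 + 23))/6 = ((S - 2*S)*(-46))/6 = (-S*(-46))/6 = (46*S)/6 = 23*S/3)
-17848 - U(1/(-101 + l(-14))) = -17848 - 23/(3*(-101 + 0)) = -17848 - 23/(3*(-101)) = -17848 - 23*(-1)/(3*101) = -17848 - 1*(-23/303) = -17848 + 23/303 = -5407921/303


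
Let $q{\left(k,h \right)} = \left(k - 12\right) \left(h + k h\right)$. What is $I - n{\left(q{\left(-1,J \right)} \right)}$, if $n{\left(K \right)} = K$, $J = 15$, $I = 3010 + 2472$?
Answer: $5482$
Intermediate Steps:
$I = 5482$
$q{\left(k,h \right)} = \left(-12 + k\right) \left(h + h k\right)$
$I - n{\left(q{\left(-1,J \right)} \right)} = 5482 - 15 \left(-12 + \left(-1\right)^{2} - -11\right) = 5482 - 15 \left(-12 + 1 + 11\right) = 5482 - 15 \cdot 0 = 5482 - 0 = 5482 + 0 = 5482$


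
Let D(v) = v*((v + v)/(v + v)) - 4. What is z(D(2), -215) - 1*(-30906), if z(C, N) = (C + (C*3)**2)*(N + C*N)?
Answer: 38216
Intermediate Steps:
D(v) = -4 + v (D(v) = v*((2*v)/((2*v))) - 4 = v*((2*v)*(1/(2*v))) - 4 = v*1 - 4 = v - 4 = -4 + v)
z(C, N) = (C + 9*C**2)*(N + C*N) (z(C, N) = (C + (3*C)**2)*(N + C*N) = (C + 9*C**2)*(N + C*N))
z(D(2), -215) - 1*(-30906) = (-4 + 2)*(-215)*(1 + 9*(-4 + 2)**2 + 10*(-4 + 2)) - 1*(-30906) = -2*(-215)*(1 + 9*(-2)**2 + 10*(-2)) + 30906 = -2*(-215)*(1 + 9*4 - 20) + 30906 = -2*(-215)*(1 + 36 - 20) + 30906 = -2*(-215)*17 + 30906 = 7310 + 30906 = 38216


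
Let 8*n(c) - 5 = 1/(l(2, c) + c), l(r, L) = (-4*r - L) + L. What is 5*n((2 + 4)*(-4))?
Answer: 795/256 ≈ 3.1055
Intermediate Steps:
l(r, L) = -4*r (l(r, L) = (-L - 4*r) + L = -4*r)
n(c) = 5/8 + 1/(8*(-8 + c)) (n(c) = 5/8 + 1/(8*(-4*2 + c)) = 5/8 + 1/(8*(-8 + c)))
5*n((2 + 4)*(-4)) = 5*((-39 + 5*((2 + 4)*(-4)))/(8*(-8 + (2 + 4)*(-4)))) = 5*((-39 + 5*(6*(-4)))/(8*(-8 + 6*(-4)))) = 5*((-39 + 5*(-24))/(8*(-8 - 24))) = 5*((1/8)*(-39 - 120)/(-32)) = 5*((1/8)*(-1/32)*(-159)) = 5*(159/256) = 795/256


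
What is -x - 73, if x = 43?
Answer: -116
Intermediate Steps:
-x - 73 = -1*43 - 73 = -43 - 73 = -116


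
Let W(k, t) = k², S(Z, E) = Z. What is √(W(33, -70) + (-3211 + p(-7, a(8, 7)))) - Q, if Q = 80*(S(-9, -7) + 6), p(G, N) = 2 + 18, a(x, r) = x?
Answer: 240 + I*√2102 ≈ 240.0 + 45.848*I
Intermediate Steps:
p(G, N) = 20
Q = -240 (Q = 80*(-9 + 6) = 80*(-3) = -240)
√(W(33, -70) + (-3211 + p(-7, a(8, 7)))) - Q = √(33² + (-3211 + 20)) - 1*(-240) = √(1089 - 3191) + 240 = √(-2102) + 240 = I*√2102 + 240 = 240 + I*√2102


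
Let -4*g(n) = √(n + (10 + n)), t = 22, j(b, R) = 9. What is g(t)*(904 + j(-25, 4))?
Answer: -2739*√6/4 ≈ -1677.3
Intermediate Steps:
g(n) = -√(10 + 2*n)/4 (g(n) = -√(n + (10 + n))/4 = -√(10 + 2*n)/4)
g(t)*(904 + j(-25, 4)) = (-√(10 + 2*22)/4)*(904 + 9) = -√(10 + 44)/4*913 = -3*√6/4*913 = -2739*√6/4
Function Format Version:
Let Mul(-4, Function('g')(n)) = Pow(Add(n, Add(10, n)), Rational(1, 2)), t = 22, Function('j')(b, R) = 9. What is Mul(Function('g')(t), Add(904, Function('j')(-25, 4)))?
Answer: Mul(Rational(-2739, 4), Pow(6, Rational(1, 2))) ≈ -1677.3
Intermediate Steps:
Function('g')(n) = Mul(Rational(-1, 4), Pow(Add(10, Mul(2, n)), Rational(1, 2))) (Function('g')(n) = Mul(Rational(-1, 4), Pow(Add(n, Add(10, n)), Rational(1, 2))) = Mul(Rational(-1, 4), Pow(Add(10, Mul(2, n)), Rational(1, 2))))
Mul(Function('g')(t), Add(904, Function('j')(-25, 4))) = Mul(Mul(Rational(-1, 4), Pow(Add(10, Mul(2, 22)), Rational(1, 2))), Add(904, 9)) = Mul(Mul(Rational(-1, 4), Pow(Add(10, 44), Rational(1, 2))), 913) = Mul(Mul(Rational(-1, 4), Pow(54, Rational(1, 2))), 913) = Mul(Mul(Rational(-1, 4), Mul(3, Pow(6, Rational(1, 2)))), 913) = Mul(Mul(Rational(-3, 4), Pow(6, Rational(1, 2))), 913) = Mul(Rational(-2739, 4), Pow(6, Rational(1, 2)))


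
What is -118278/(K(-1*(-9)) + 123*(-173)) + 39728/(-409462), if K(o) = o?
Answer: 3965444323/725771395 ≈ 5.4638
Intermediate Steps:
-118278/(K(-1*(-9)) + 123*(-173)) + 39728/(-409462) = -118278/(-1*(-9) + 123*(-173)) + 39728/(-409462) = -118278/(9 - 21279) + 39728*(-1/409462) = -118278/(-21270) - 19864/204731 = -118278*(-1/21270) - 19864/204731 = 19713/3545 - 19864/204731 = 3965444323/725771395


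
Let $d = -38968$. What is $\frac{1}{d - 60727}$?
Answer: $- \frac{1}{99695} \approx -1.0031 \cdot 10^{-5}$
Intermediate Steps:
$\frac{1}{d - 60727} = \frac{1}{-38968 - 60727} = \frac{1}{-99695} = - \frac{1}{99695}$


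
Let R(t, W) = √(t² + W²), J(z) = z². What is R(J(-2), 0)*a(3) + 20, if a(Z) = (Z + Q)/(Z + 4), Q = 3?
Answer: 164/7 ≈ 23.429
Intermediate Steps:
a(Z) = (3 + Z)/(4 + Z) (a(Z) = (Z + 3)/(Z + 4) = (3 + Z)/(4 + Z))
R(t, W) = √(W² + t²)
R(J(-2), 0)*a(3) + 20 = √(0² + ((-2)²)²)*((3 + 3)/(4 + 3)) + 20 = √(0 + 4²)*(6/7) + 20 = √(0 + 16)*((⅐)*6) + 20 = √16*(6/7) + 20 = 4*(6/7) + 20 = 24/7 + 20 = 164/7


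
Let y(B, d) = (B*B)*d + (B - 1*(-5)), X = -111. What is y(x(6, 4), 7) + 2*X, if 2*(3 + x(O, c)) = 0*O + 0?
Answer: -157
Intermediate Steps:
x(O, c) = -3 (x(O, c) = -3 + (0*O + 0)/2 = -3 + (0 + 0)/2 = -3 + (½)*0 = -3 + 0 = -3)
y(B, d) = 5 + B + d*B² (y(B, d) = B²*d + (B + 5) = d*B² + (5 + B) = 5 + B + d*B²)
y(x(6, 4), 7) + 2*X = (5 - 3 + 7*(-3)²) + 2*(-111) = (5 - 3 + 7*9) - 222 = (5 - 3 + 63) - 222 = 65 - 222 = -157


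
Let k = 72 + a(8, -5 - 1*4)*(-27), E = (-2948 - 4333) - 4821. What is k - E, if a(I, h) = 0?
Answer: 12174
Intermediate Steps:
E = -12102 (E = -7281 - 4821 = -12102)
k = 72 (k = 72 + 0*(-27) = 72 + 0 = 72)
k - E = 72 - 1*(-12102) = 72 + 12102 = 12174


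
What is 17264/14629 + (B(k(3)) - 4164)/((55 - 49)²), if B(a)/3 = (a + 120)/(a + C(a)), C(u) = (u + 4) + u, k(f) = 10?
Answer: -340713143/2984316 ≈ -114.17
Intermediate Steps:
C(u) = 4 + 2*u (C(u) = (4 + u) + u = 4 + 2*u)
B(a) = 3*(120 + a)/(4 + 3*a) (B(a) = 3*((a + 120)/(a + (4 + 2*a))) = 3*((120 + a)/(4 + 3*a)) = 3*(120 + a)/(4 + 3*a))
17264/14629 + (B(k(3)) - 4164)/((55 - 49)²) = 17264/14629 + (3*(120 + 10)/(4 + 3*10) - 4164)/((55 - 49)²) = 17264*(1/14629) + (3*130/(4 + 30) - 4164)/(6²) = 17264/14629 + (3*130/34 - 4164)/36 = 17264/14629 + (3*(1/34)*130 - 4164)*(1/36) = 17264/14629 + (195/17 - 4164)*(1/36) = 17264/14629 - 70593/17*1/36 = 17264/14629 - 23531/204 = -340713143/2984316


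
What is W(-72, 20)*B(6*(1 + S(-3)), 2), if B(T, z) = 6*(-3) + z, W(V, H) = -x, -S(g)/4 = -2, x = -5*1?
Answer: -80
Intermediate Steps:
x = -5
S(g) = 8 (S(g) = -4*(-2) = 8)
W(V, H) = 5 (W(V, H) = -1*(-5) = 5)
B(T, z) = -18 + z
W(-72, 20)*B(6*(1 + S(-3)), 2) = 5*(-18 + 2) = 5*(-16) = -80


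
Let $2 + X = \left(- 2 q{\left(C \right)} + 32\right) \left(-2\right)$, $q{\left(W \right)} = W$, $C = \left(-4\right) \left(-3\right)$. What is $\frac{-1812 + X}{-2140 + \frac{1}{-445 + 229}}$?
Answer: $\frac{395280}{462241} \approx 0.85514$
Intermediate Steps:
$C = 12$
$X = -18$ ($X = -2 + \left(\left(-2\right) 12 + 32\right) \left(-2\right) = -2 + \left(-24 + 32\right) \left(-2\right) = -2 + 8 \left(-2\right) = -2 - 16 = -18$)
$\frac{-1812 + X}{-2140 + \frac{1}{-445 + 229}} = \frac{-1812 - 18}{-2140 + \frac{1}{-445 + 229}} = - \frac{1830}{-2140 + \frac{1}{-216}} = - \frac{1830}{-2140 - \frac{1}{216}} = - \frac{1830}{- \frac{462241}{216}} = \left(-1830\right) \left(- \frac{216}{462241}\right) = \frac{395280}{462241}$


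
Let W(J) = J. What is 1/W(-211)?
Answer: -1/211 ≈ -0.0047393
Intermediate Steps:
1/W(-211) = 1/(-211) = -1/211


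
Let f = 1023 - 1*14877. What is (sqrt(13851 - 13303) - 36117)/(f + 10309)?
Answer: 36117/3545 - 2*sqrt(137)/3545 ≈ 10.182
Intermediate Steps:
f = -13854 (f = 1023 - 14877 = -13854)
(sqrt(13851 - 13303) - 36117)/(f + 10309) = (sqrt(13851 - 13303) - 36117)/(-13854 + 10309) = (sqrt(548) - 36117)/(-3545) = (2*sqrt(137) - 36117)*(-1/3545) = (-36117 + 2*sqrt(137))*(-1/3545) = 36117/3545 - 2*sqrt(137)/3545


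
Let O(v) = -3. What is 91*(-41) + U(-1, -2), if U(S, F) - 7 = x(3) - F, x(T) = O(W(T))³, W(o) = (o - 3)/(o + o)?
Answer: -3749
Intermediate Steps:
W(o) = (-3 + o)/(2*o) (W(o) = (-3 + o)/((2*o)) = (-3 + o)*(1/(2*o)) = (-3 + o)/(2*o))
x(T) = -27 (x(T) = (-3)³ = -27)
U(S, F) = -20 - F (U(S, F) = 7 + (-27 - F) = -20 - F)
91*(-41) + U(-1, -2) = 91*(-41) + (-20 - 1*(-2)) = -3731 + (-20 + 2) = -3731 - 18 = -3749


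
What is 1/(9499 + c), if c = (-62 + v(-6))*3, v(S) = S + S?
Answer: 1/9277 ≈ 0.00010779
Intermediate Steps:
v(S) = 2*S
c = -222 (c = (-62 + 2*(-6))*3 = (-62 - 12)*3 = -74*3 = -222)
1/(9499 + c) = 1/(9499 - 222) = 1/9277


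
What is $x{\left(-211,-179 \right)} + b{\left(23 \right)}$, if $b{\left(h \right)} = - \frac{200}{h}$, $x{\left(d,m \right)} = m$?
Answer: $- \frac{4317}{23} \approx -187.7$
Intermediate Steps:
$x{\left(-211,-179 \right)} + b{\left(23 \right)} = -179 - \frac{200}{23} = - \frac{4317}{23}$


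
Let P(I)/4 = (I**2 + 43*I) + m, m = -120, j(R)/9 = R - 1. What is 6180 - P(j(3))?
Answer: 2268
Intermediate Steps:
j(R) = -9 + 9*R (j(R) = 9*(R - 1) = 9*(-1 + R) = -9 + 9*R)
P(I) = -480 + 4*I**2 + 172*I (P(I) = 4*((I**2 + 43*I) - 120) = 4*(-120 + I**2 + 43*I) = -480 + 4*I**2 + 172*I)
6180 - P(j(3)) = 6180 - (-480 + 4*(-9 + 9*3)**2 + 172*(-9 + 9*3)) = 6180 - (-480 + 4*(-9 + 27)**2 + 172*(-9 + 27)) = 6180 - (-480 + 4*18**2 + 172*18) = 6180 - (-480 + 4*324 + 3096) = 6180 - (-480 + 1296 + 3096) = 6180 - 1*3912 = 6180 - 3912 = 2268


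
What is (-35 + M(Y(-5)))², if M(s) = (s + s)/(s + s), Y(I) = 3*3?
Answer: 1156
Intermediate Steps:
Y(I) = 9
M(s) = 1 (M(s) = (2*s)/((2*s)) = (2*s)*(1/(2*s)) = 1)
(-35 + M(Y(-5)))² = (-35 + 1)² = (-34)² = 1156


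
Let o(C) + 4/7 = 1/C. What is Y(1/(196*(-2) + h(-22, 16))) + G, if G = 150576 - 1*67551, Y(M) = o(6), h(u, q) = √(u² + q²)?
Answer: 3487033/42 ≈ 83025.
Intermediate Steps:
h(u, q) = √(q² + u²)
o(C) = -4/7 + 1/C
Y(M) = -17/42 (Y(M) = -4/7 + 1/6 = -4/7 + ⅙ = -17/42)
G = 83025 (G = 150576 - 67551 = 83025)
Y(1/(196*(-2) + h(-22, 16))) + G = -17/42 + 83025 = 3487033/42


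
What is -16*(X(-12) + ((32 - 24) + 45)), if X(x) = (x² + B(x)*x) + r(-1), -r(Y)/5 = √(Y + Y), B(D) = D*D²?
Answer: -334928 + 80*I*√2 ≈ -3.3493e+5 + 113.14*I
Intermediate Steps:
B(D) = D³
r(Y) = -5*√2*√Y (r(Y) = -5*√(Y + Y) = -5*√2*√Y)
X(x) = x² + x⁴ - 5*I*√2 (X(x) = (x² + x³*x) - 5*√2*√(-1) = (x² + x⁴) - 5*√2*I = (x² + x⁴) - 5*I*√2 = x² + x⁴ - 5*I*√2)
-16*(X(-12) + ((32 - 24) + 45)) = -16*(((-12)² + (-12)⁴ - 5*I*√2) + ((32 - 24) + 45)) = -16*((144 + 20736 - 5*I*√2) + (8 + 45)) = -16*((20880 - 5*I*√2) + 53) = -16*(20933 - 5*I*√2) = -334928 + 80*I*√2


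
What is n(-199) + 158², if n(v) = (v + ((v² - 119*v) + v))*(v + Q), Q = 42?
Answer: -9847824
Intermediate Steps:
n(v) = (42 + v)*(v² - 117*v) (n(v) = (v + ((v² - 119*v) + v))*(v + 42) = (v + (v² - 118*v))*(42 + v) = (v² - 117*v)*(42 + v) = (42 + v)*(v² - 117*v))
n(-199) + 158² = -199*(-4914 + (-199)² - 75*(-199)) + 158² = -199*(-4914 + 39601 + 14925) + 24964 = -199*49612 + 24964 = -9872788 + 24964 = -9847824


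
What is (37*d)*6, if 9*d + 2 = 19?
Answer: 1258/3 ≈ 419.33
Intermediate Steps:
d = 17/9 (d = -2/9 + (⅑)*19 = -2/9 + 19/9 = 17/9 ≈ 1.8889)
(37*d)*6 = (37*(17/9))*6 = (629/9)*6 = 1258/3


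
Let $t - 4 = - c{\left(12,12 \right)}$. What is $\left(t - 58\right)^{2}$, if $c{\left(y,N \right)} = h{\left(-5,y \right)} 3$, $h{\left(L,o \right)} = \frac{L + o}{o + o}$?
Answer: $\frac{192721}{64} \approx 3011.3$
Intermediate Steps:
$h{\left(L,o \right)} = \frac{L + o}{2 o}$
$c{\left(y,N \right)} = \frac{3 \left(-5 + y\right)}{2 y}$ ($c{\left(y,N \right)} = \frac{-5 + y}{2 y} 3 = \frac{3 \left(-5 + y\right)}{2 y}$)
$t = \frac{25}{8}$ ($t = 4 - \frac{3 \left(-5 + 12\right)}{2 \cdot 12} = 4 - \frac{3}{2} \cdot \frac{1}{12} \cdot 7 = 4 - \frac{7}{8} = \frac{25}{8} \approx 3.125$)
$\left(t - 58\right)^{2} = \left(\frac{25}{8} - 58\right)^{2} = \left(- \frac{439}{8}\right)^{2} = \frac{192721}{64}$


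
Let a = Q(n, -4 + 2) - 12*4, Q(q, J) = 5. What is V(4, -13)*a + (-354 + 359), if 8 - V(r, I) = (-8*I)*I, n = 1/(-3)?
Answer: -58475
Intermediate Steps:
n = -⅓ ≈ -0.33333
V(r, I) = 8 + 8*I² (V(r, I) = 8 - (-8*I)*I = 8 - (-8)*I² = 8 + 8*I²)
a = -43 (a = 5 - 12*4 = 5 - 48 = -43)
V(4, -13)*a + (-354 + 359) = (8 + 8*(-13)²)*(-43) + (-354 + 359) = (8 + 8*169)*(-43) + 5 = (8 + 1352)*(-43) + 5 = 1360*(-43) + 5 = -58480 + 5 = -58475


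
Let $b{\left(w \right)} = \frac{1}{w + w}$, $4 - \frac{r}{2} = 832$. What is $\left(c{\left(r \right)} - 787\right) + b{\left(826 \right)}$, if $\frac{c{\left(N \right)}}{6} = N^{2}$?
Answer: $\frac{27180734309}{1652} \approx 1.6453 \cdot 10^{7}$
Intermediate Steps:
$r = -1656$ ($r = 8 - 1664 = -1656$)
$c{\left(N \right)} = 6 N^{2}$
$b{\left(w \right)} = \frac{1}{2 w}$
$\left(c{\left(r \right)} - 787\right) + b{\left(826 \right)} = \left(6 \left(-1656\right)^{2} - 787\right) + \frac{1}{2 \cdot 826} = \left(6 \cdot 2742336 - 787\right) + \frac{1}{2} \cdot \frac{1}{826} = \left(16454016 - 787\right) + \frac{1}{1652} = 16453229 + \frac{1}{1652} = \frac{27180734309}{1652}$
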